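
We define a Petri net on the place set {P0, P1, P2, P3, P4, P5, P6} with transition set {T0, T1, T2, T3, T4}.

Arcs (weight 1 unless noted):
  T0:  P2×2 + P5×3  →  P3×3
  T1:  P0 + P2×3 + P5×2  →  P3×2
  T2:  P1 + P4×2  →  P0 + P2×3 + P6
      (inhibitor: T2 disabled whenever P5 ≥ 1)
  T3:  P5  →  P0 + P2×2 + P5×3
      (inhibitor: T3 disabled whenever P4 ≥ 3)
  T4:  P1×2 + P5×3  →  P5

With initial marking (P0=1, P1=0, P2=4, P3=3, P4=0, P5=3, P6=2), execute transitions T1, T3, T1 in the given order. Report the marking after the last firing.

(P0=0, P1=0, P2=0, P3=7, P4=0, P5=1, P6=2)

step 1: fire T1:  (P0=1, P1=0, P2=4, P3=3, P4=0, P5=3, P6=2) → (P0=0, P1=0, P2=1, P3=5, P4=0, P5=1, P6=2)
step 2: fire T3:  (P0=0, P1=0, P2=1, P3=5, P4=0, P5=1, P6=2) → (P0=1, P1=0, P2=3, P3=5, P4=0, P5=3, P6=2)
step 3: fire T1:  (P0=1, P1=0, P2=3, P3=5, P4=0, P5=3, P6=2) → (P0=0, P1=0, P2=0, P3=7, P4=0, P5=1, P6=2)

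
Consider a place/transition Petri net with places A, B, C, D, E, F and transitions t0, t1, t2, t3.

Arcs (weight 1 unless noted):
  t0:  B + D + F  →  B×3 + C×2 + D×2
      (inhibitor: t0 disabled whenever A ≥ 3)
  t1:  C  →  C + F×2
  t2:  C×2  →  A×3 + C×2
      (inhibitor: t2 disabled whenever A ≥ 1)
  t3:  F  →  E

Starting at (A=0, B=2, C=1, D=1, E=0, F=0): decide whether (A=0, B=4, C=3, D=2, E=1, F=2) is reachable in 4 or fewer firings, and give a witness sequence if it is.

step 1: fire t1:  (A=0, B=2, C=1, D=1, E=0, F=0) → (A=0, B=2, C=1, D=1, E=0, F=2)
step 2: fire t0:  (A=0, B=2, C=1, D=1, E=0, F=2) → (A=0, B=4, C=3, D=2, E=0, F=1)
step 3: fire t1:  (A=0, B=4, C=3, D=2, E=0, F=1) → (A=0, B=4, C=3, D=2, E=0, F=3)
step 4: fire t3:  (A=0, B=4, C=3, D=2, E=0, F=3) → (A=0, B=4, C=3, D=2, E=1, F=2)

YES — reachable via ⟨t1, t0, t1, t3⟩ (4 firings)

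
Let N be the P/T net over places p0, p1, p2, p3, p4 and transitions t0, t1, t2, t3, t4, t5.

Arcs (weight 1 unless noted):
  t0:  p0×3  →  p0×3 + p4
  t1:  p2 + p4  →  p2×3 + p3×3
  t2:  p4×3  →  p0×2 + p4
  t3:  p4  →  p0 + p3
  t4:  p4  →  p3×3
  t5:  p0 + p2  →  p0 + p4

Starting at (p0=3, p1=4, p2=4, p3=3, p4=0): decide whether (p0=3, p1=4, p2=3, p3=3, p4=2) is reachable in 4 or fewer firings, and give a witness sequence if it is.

YES — reachable via ⟨t0, t5⟩ (2 firings)

step 1: fire t0:  (p0=3, p1=4, p2=4, p3=3, p4=0) → (p0=3, p1=4, p2=4, p3=3, p4=1)
step 2: fire t5:  (p0=3, p1=4, p2=4, p3=3, p4=1) → (p0=3, p1=4, p2=3, p3=3, p4=2)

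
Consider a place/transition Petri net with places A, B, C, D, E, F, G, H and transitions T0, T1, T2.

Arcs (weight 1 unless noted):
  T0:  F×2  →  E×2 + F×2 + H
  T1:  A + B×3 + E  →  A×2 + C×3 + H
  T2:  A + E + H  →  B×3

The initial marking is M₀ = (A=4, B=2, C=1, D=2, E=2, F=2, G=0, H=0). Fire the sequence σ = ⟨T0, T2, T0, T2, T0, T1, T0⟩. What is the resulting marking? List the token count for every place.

step 1: fire T0:  (A=4, B=2, C=1, D=2, E=2, F=2, G=0, H=0) → (A=4, B=2, C=1, D=2, E=4, F=2, G=0, H=1)
step 2: fire T2:  (A=4, B=2, C=1, D=2, E=4, F=2, G=0, H=1) → (A=3, B=5, C=1, D=2, E=3, F=2, G=0, H=0)
step 3: fire T0:  (A=3, B=5, C=1, D=2, E=3, F=2, G=0, H=0) → (A=3, B=5, C=1, D=2, E=5, F=2, G=0, H=1)
step 4: fire T2:  (A=3, B=5, C=1, D=2, E=5, F=2, G=0, H=1) → (A=2, B=8, C=1, D=2, E=4, F=2, G=0, H=0)
step 5: fire T0:  (A=2, B=8, C=1, D=2, E=4, F=2, G=0, H=0) → (A=2, B=8, C=1, D=2, E=6, F=2, G=0, H=1)
step 6: fire T1:  (A=2, B=8, C=1, D=2, E=6, F=2, G=0, H=1) → (A=3, B=5, C=4, D=2, E=5, F=2, G=0, H=2)
step 7: fire T0:  (A=3, B=5, C=4, D=2, E=5, F=2, G=0, H=2) → (A=3, B=5, C=4, D=2, E=7, F=2, G=0, H=3)

(A=3, B=5, C=4, D=2, E=7, F=2, G=0, H=3)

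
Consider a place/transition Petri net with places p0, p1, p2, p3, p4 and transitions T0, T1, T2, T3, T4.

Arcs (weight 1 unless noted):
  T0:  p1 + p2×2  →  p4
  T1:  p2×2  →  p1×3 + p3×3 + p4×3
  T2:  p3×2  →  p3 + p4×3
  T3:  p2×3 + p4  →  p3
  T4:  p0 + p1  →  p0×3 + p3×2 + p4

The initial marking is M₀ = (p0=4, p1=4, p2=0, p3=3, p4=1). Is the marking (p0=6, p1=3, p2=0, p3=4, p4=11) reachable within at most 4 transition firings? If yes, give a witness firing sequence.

depth 0: 1 marking
depth 1: 3 markings reached so far
depth 2: 6 markings reached so far
depth 3: 9 markings reached so far
depth 4: 13 markings reached so far
target is not among the 13 markings reachable within 4 steps

NO — not reachable within 4 firings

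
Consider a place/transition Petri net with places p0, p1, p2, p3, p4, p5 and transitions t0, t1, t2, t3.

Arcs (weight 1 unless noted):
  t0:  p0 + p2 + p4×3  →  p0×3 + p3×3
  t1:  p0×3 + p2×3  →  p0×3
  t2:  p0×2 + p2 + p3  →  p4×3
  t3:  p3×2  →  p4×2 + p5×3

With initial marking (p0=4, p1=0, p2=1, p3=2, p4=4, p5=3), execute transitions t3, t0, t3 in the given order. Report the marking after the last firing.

(p0=6, p1=0, p2=0, p3=1, p4=5, p5=9)

step 1: fire t3:  (p0=4, p1=0, p2=1, p3=2, p4=4, p5=3) → (p0=4, p1=0, p2=1, p3=0, p4=6, p5=6)
step 2: fire t0:  (p0=4, p1=0, p2=1, p3=0, p4=6, p5=6) → (p0=6, p1=0, p2=0, p3=3, p4=3, p5=6)
step 3: fire t3:  (p0=6, p1=0, p2=0, p3=3, p4=3, p5=6) → (p0=6, p1=0, p2=0, p3=1, p4=5, p5=9)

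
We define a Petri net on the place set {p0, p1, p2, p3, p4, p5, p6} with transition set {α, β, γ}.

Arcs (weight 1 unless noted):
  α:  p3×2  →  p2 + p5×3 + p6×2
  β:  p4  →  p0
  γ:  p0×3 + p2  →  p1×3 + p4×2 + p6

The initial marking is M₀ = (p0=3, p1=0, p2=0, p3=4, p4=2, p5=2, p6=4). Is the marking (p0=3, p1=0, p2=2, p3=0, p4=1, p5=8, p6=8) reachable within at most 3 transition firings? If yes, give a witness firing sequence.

NO — not reachable within 3 firings

depth 0: 1 marking
depth 1: 3 markings reached so far
depth 2: 7 markings reached so far
depth 3: 11 markings reached so far
target is not among the 11 markings reachable within 3 steps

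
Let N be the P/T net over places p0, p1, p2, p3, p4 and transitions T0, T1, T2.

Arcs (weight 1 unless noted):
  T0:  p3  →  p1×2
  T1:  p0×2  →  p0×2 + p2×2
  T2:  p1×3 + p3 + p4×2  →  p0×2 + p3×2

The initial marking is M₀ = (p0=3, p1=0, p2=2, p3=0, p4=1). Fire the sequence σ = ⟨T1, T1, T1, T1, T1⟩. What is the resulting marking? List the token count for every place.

step 1: fire T1:  (p0=3, p1=0, p2=2, p3=0, p4=1) → (p0=3, p1=0, p2=4, p3=0, p4=1)
step 2: fire T1:  (p0=3, p1=0, p2=4, p3=0, p4=1) → (p0=3, p1=0, p2=6, p3=0, p4=1)
step 3: fire T1:  (p0=3, p1=0, p2=6, p3=0, p4=1) → (p0=3, p1=0, p2=8, p3=0, p4=1)
step 4: fire T1:  (p0=3, p1=0, p2=8, p3=0, p4=1) → (p0=3, p1=0, p2=10, p3=0, p4=1)
step 5: fire T1:  (p0=3, p1=0, p2=10, p3=0, p4=1) → (p0=3, p1=0, p2=12, p3=0, p4=1)

(p0=3, p1=0, p2=12, p3=0, p4=1)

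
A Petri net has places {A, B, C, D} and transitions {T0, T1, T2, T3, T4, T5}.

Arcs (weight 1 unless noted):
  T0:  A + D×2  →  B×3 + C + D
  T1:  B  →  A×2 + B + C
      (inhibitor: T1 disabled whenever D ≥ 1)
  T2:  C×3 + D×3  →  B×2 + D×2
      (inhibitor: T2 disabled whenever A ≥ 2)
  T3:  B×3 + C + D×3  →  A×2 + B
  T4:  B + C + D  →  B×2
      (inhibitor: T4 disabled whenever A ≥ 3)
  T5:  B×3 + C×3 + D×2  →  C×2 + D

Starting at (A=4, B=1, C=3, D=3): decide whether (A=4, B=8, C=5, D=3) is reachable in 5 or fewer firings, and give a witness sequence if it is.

depth 0: 1 marking
depth 1: 2 markings reached so far
depth 2: 4 markings reached so far
depth 3: 5 markings reached so far
depth 4: 6 markings reached so far
depth 5: 7 markings reached so far
target is not among the 7 markings reachable within 5 steps

NO — not reachable within 5 firings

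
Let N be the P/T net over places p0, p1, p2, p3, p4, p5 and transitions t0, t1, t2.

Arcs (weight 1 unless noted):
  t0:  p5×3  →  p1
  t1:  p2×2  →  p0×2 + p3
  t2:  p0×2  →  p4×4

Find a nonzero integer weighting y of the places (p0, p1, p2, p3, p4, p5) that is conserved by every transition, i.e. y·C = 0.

y = (p0:0, p1:0, p2:1, p3:2, p4:0, p5:0)

Incidence matrix C (rows=places, cols=transitions):
       t0   t1   t2
   p0   0    2   -2
   p1   1    0    0
   p2   0   -2    0
   p3   0    1    0
   p4   0    0    4
   p5  -3    0    0

Candidate y = [0, 0, 1, 2, 0, 0]; check y·C column-wise:
  col t0: 0·1 + 1·0 + 2·0 + 0·-3 = 0
  col t1: 0·2 + 1·-2 + 2·1 = 0
  col t2: 0·-2 + 1·0 + 2·0 + 0·4 = 0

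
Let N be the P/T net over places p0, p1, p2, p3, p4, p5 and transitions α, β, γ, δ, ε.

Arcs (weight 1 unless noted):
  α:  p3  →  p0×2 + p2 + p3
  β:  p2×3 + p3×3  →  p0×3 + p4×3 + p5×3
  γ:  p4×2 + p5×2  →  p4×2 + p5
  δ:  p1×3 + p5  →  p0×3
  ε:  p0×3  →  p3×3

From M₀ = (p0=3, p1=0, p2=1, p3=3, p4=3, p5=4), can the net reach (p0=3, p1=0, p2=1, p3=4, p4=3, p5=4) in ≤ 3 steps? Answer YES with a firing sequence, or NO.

depth 0: 1 marking
depth 1: 4 markings reached so far
depth 2: 9 markings reached so far
depth 3: 17 markings reached so far
target is not among the 17 markings reachable within 3 steps

NO — not reachable within 3 firings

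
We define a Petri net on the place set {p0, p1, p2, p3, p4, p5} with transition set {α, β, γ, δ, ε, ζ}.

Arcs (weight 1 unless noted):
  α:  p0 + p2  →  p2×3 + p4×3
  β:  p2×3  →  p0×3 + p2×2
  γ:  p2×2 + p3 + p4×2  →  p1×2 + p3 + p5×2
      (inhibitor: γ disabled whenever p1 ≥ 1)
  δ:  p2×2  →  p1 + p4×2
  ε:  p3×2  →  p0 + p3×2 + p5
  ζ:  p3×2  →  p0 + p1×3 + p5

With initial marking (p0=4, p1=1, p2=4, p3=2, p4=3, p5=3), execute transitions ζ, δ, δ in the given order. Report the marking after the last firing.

step 1: fire ζ:  (p0=4, p1=1, p2=4, p3=2, p4=3, p5=3) → (p0=5, p1=4, p2=4, p3=0, p4=3, p5=4)
step 2: fire δ:  (p0=5, p1=4, p2=4, p3=0, p4=3, p5=4) → (p0=5, p1=5, p2=2, p3=0, p4=5, p5=4)
step 3: fire δ:  (p0=5, p1=5, p2=2, p3=0, p4=5, p5=4) → (p0=5, p1=6, p2=0, p3=0, p4=7, p5=4)

(p0=5, p1=6, p2=0, p3=0, p4=7, p5=4)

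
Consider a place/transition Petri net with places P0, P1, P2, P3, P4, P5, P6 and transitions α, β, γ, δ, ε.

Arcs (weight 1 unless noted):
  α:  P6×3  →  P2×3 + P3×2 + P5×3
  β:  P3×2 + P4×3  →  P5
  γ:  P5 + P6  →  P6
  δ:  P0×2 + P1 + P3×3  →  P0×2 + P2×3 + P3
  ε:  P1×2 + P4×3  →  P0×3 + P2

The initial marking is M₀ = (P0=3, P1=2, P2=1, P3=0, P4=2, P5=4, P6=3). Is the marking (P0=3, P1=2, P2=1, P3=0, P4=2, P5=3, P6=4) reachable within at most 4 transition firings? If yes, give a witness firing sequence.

NO — not reachable within 4 firings

depth 0: 1 marking
depth 1: 3 markings reached so far
depth 2: 5 markings reached so far
depth 3: 7 markings reached so far
depth 4: 9 markings reached so far
target is not among the 9 markings reachable within 4 steps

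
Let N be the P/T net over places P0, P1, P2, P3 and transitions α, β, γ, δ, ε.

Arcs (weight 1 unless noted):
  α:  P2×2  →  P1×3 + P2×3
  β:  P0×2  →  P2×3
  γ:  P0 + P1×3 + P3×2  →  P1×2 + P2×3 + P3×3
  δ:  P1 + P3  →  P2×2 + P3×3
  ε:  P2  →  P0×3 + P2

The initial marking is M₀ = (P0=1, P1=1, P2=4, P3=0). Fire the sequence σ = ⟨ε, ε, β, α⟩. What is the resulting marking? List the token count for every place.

(P0=5, P1=4, P2=8, P3=0)

step 1: fire ε:  (P0=1, P1=1, P2=4, P3=0) → (P0=4, P1=1, P2=4, P3=0)
step 2: fire ε:  (P0=4, P1=1, P2=4, P3=0) → (P0=7, P1=1, P2=4, P3=0)
step 3: fire β:  (P0=7, P1=1, P2=4, P3=0) → (P0=5, P1=1, P2=7, P3=0)
step 4: fire α:  (P0=5, P1=1, P2=7, P3=0) → (P0=5, P1=4, P2=8, P3=0)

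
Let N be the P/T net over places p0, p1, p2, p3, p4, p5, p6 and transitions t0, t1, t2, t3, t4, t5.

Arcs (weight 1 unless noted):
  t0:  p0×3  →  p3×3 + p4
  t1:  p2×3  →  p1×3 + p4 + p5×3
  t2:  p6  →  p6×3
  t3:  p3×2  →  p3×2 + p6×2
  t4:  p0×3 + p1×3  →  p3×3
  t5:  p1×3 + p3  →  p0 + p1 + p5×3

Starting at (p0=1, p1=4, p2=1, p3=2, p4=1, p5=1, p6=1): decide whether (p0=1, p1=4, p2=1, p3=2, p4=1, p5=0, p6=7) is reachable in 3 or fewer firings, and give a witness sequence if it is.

depth 0: 1 marking
depth 1: 3 markings reached so far
depth 2: 5 markings reached so far
depth 3: 7 markings reached so far
target is not among the 7 markings reachable within 3 steps

NO — not reachable within 3 firings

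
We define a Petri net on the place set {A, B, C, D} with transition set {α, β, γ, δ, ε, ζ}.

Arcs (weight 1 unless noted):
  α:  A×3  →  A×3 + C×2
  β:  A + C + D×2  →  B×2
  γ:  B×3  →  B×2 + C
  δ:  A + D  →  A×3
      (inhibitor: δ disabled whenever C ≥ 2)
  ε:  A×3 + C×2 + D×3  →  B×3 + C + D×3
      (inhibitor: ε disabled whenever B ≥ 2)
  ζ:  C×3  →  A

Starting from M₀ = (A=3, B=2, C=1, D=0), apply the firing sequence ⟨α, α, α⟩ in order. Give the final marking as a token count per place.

(A=3, B=2, C=7, D=0)

step 1: fire α:  (A=3, B=2, C=1, D=0) → (A=3, B=2, C=3, D=0)
step 2: fire α:  (A=3, B=2, C=3, D=0) → (A=3, B=2, C=5, D=0)
step 3: fire α:  (A=3, B=2, C=5, D=0) → (A=3, B=2, C=7, D=0)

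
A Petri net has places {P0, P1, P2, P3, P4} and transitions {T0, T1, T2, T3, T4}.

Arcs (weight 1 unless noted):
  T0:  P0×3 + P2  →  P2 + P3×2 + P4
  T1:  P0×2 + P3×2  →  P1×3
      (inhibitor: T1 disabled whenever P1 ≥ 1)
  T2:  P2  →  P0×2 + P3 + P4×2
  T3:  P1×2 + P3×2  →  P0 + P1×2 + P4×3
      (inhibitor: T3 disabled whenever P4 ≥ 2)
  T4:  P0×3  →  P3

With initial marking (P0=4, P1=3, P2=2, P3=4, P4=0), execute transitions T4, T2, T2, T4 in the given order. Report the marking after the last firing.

(P0=2, P1=3, P2=0, P3=8, P4=4)

step 1: fire T4:  (P0=4, P1=3, P2=2, P3=4, P4=0) → (P0=1, P1=3, P2=2, P3=5, P4=0)
step 2: fire T2:  (P0=1, P1=3, P2=2, P3=5, P4=0) → (P0=3, P1=3, P2=1, P3=6, P4=2)
step 3: fire T2:  (P0=3, P1=3, P2=1, P3=6, P4=2) → (P0=5, P1=3, P2=0, P3=7, P4=4)
step 4: fire T4:  (P0=5, P1=3, P2=0, P3=7, P4=4) → (P0=2, P1=3, P2=0, P3=8, P4=4)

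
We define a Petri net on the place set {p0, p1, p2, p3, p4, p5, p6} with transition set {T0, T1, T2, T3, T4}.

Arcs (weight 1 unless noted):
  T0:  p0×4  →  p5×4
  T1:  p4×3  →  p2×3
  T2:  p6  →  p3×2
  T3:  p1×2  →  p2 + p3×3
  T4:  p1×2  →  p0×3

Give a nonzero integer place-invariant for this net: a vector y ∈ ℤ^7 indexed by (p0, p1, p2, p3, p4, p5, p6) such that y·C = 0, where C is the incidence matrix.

y = (p0:2, p1:3, p2:6, p3:0, p4:6, p5:2, p6:0)

Incidence matrix C (rows=places, cols=transitions):
       T0   T1   T2   T3   T4
   p0  -4    0    0    0    3
   p1   0    0    0   -2   -2
   p2   0    3    0    1    0
   p3   0    0    2    3    0
   p4   0   -3    0    0    0
   p5   4    0    0    0    0
   p6   0    0   -1    0    0

Candidate y = [2, 3, 6, 0, 6, 2, 0]; check y·C column-wise:
  col T0: 2·-4 + 3·0 + 6·0 + 6·0 + 2·4 = 0
  col T1: 2·0 + 3·0 + 6·3 + 6·-3 + 2·0 = 0
  col T2: 2·0 + 3·0 + 6·0 + 0·2 + 6·0 + 2·0 + 0·-1 = 0
  col T3: 2·0 + 3·-2 + 6·1 + 0·3 + 6·0 + 2·0 = 0
  col T4: 2·3 + 3·-2 + 6·0 + 6·0 + 2·0 = 0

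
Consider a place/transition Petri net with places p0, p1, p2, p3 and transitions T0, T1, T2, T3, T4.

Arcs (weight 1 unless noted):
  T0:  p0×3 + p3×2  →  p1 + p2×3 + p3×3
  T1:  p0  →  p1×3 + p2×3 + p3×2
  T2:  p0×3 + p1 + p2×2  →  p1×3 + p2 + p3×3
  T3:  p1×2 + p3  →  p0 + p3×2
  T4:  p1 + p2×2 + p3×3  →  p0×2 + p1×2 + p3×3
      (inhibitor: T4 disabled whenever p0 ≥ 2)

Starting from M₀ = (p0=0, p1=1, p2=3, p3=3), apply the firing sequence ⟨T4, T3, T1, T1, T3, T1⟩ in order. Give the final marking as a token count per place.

step 1: fire T4:  (p0=0, p1=1, p2=3, p3=3) → (p0=2, p1=2, p2=1, p3=3)
step 2: fire T3:  (p0=2, p1=2, p2=1, p3=3) → (p0=3, p1=0, p2=1, p3=4)
step 3: fire T1:  (p0=3, p1=0, p2=1, p3=4) → (p0=2, p1=3, p2=4, p3=6)
step 4: fire T1:  (p0=2, p1=3, p2=4, p3=6) → (p0=1, p1=6, p2=7, p3=8)
step 5: fire T3:  (p0=1, p1=6, p2=7, p3=8) → (p0=2, p1=4, p2=7, p3=9)
step 6: fire T1:  (p0=2, p1=4, p2=7, p3=9) → (p0=1, p1=7, p2=10, p3=11)

(p0=1, p1=7, p2=10, p3=11)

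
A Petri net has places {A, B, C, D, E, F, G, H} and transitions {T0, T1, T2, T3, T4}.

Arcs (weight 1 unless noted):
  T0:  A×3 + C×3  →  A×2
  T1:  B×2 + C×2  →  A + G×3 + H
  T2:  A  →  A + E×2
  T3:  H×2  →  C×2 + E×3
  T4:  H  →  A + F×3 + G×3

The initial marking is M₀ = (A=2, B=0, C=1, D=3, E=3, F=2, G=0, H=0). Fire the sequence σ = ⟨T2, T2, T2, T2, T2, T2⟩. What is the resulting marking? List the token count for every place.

step 1: fire T2:  (A=2, B=0, C=1, D=3, E=3, F=2, G=0, H=0) → (A=2, B=0, C=1, D=3, E=5, F=2, G=0, H=0)
step 2: fire T2:  (A=2, B=0, C=1, D=3, E=5, F=2, G=0, H=0) → (A=2, B=0, C=1, D=3, E=7, F=2, G=0, H=0)
step 3: fire T2:  (A=2, B=0, C=1, D=3, E=7, F=2, G=0, H=0) → (A=2, B=0, C=1, D=3, E=9, F=2, G=0, H=0)
step 4: fire T2:  (A=2, B=0, C=1, D=3, E=9, F=2, G=0, H=0) → (A=2, B=0, C=1, D=3, E=11, F=2, G=0, H=0)
step 5: fire T2:  (A=2, B=0, C=1, D=3, E=11, F=2, G=0, H=0) → (A=2, B=0, C=1, D=3, E=13, F=2, G=0, H=0)
step 6: fire T2:  (A=2, B=0, C=1, D=3, E=13, F=2, G=0, H=0) → (A=2, B=0, C=1, D=3, E=15, F=2, G=0, H=0)

(A=2, B=0, C=1, D=3, E=15, F=2, G=0, H=0)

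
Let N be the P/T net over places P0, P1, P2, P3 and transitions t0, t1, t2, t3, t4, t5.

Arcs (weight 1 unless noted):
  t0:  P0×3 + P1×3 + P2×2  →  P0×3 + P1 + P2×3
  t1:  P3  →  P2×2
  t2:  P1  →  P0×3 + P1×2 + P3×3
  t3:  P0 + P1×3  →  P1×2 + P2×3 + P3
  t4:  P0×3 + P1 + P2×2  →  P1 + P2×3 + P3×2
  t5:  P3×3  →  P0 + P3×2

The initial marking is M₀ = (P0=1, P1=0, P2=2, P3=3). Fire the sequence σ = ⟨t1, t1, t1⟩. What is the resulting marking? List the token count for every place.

(P0=1, P1=0, P2=8, P3=0)

step 1: fire t1:  (P0=1, P1=0, P2=2, P3=3) → (P0=1, P1=0, P2=4, P3=2)
step 2: fire t1:  (P0=1, P1=0, P2=4, P3=2) → (P0=1, P1=0, P2=6, P3=1)
step 3: fire t1:  (P0=1, P1=0, P2=6, P3=1) → (P0=1, P1=0, P2=8, P3=0)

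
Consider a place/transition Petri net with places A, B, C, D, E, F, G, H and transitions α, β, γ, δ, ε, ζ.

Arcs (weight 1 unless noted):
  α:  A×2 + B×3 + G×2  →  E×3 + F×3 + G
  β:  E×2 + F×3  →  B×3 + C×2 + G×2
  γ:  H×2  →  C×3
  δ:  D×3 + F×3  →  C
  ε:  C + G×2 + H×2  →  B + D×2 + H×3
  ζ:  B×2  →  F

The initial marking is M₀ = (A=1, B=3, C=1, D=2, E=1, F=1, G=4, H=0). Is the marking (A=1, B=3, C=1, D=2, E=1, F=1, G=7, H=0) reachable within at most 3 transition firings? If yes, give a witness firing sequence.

depth 0: 1 marking
depth 1: 2 markings reached so far
depth 2: 2 markings reached so far
(frontier empty at depth 2; search complete)
target is not among the 2 markings reachable within 3 steps

NO — not reachable within 3 firings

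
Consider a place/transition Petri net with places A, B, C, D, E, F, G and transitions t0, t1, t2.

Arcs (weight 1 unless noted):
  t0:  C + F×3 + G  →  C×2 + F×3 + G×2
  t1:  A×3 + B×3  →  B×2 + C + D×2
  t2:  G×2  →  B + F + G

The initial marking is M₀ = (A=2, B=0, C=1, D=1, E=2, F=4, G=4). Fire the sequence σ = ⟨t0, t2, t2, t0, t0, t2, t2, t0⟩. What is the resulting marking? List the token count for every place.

(A=2, B=4, C=5, D=1, E=2, F=8, G=4)

step 1: fire t0:  (A=2, B=0, C=1, D=1, E=2, F=4, G=4) → (A=2, B=0, C=2, D=1, E=2, F=4, G=5)
step 2: fire t2:  (A=2, B=0, C=2, D=1, E=2, F=4, G=5) → (A=2, B=1, C=2, D=1, E=2, F=5, G=4)
step 3: fire t2:  (A=2, B=1, C=2, D=1, E=2, F=5, G=4) → (A=2, B=2, C=2, D=1, E=2, F=6, G=3)
step 4: fire t0:  (A=2, B=2, C=2, D=1, E=2, F=6, G=3) → (A=2, B=2, C=3, D=1, E=2, F=6, G=4)
step 5: fire t0:  (A=2, B=2, C=3, D=1, E=2, F=6, G=4) → (A=2, B=2, C=4, D=1, E=2, F=6, G=5)
step 6: fire t2:  (A=2, B=2, C=4, D=1, E=2, F=6, G=5) → (A=2, B=3, C=4, D=1, E=2, F=7, G=4)
step 7: fire t2:  (A=2, B=3, C=4, D=1, E=2, F=7, G=4) → (A=2, B=4, C=4, D=1, E=2, F=8, G=3)
step 8: fire t0:  (A=2, B=4, C=4, D=1, E=2, F=8, G=3) → (A=2, B=4, C=5, D=1, E=2, F=8, G=4)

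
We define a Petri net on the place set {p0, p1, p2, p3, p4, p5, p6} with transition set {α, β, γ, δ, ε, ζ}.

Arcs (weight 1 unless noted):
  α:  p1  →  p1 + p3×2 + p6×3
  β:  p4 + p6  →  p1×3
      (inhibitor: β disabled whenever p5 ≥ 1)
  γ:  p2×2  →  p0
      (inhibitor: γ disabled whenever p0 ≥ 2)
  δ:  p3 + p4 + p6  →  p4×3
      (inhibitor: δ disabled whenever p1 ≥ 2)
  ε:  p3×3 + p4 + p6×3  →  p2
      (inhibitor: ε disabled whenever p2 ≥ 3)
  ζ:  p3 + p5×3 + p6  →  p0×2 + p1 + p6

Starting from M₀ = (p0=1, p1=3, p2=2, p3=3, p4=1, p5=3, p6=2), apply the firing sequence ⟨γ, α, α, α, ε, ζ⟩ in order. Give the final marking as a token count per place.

(p0=4, p1=4, p2=1, p3=5, p4=0, p5=0, p6=8)

step 1: fire γ:  (p0=1, p1=3, p2=2, p3=3, p4=1, p5=3, p6=2) → (p0=2, p1=3, p2=0, p3=3, p4=1, p5=3, p6=2)
step 2: fire α:  (p0=2, p1=3, p2=0, p3=3, p4=1, p5=3, p6=2) → (p0=2, p1=3, p2=0, p3=5, p4=1, p5=3, p6=5)
step 3: fire α:  (p0=2, p1=3, p2=0, p3=5, p4=1, p5=3, p6=5) → (p0=2, p1=3, p2=0, p3=7, p4=1, p5=3, p6=8)
step 4: fire α:  (p0=2, p1=3, p2=0, p3=7, p4=1, p5=3, p6=8) → (p0=2, p1=3, p2=0, p3=9, p4=1, p5=3, p6=11)
step 5: fire ε:  (p0=2, p1=3, p2=0, p3=9, p4=1, p5=3, p6=11) → (p0=2, p1=3, p2=1, p3=6, p4=0, p5=3, p6=8)
step 6: fire ζ:  (p0=2, p1=3, p2=1, p3=6, p4=0, p5=3, p6=8) → (p0=4, p1=4, p2=1, p3=5, p4=0, p5=0, p6=8)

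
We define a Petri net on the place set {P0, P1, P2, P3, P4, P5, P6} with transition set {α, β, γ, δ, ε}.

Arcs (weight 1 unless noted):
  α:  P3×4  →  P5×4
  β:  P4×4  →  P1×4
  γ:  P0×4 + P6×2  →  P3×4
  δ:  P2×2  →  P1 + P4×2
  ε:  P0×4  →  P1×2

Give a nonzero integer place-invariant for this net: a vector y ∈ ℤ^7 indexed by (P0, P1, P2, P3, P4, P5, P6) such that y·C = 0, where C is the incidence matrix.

Incidence matrix C (rows=places, cols=transitions):
        α    β    γ    δ    ε
   P0   0    0   -4    0   -4
   P1   0    4    0    1    2
   P2   0    0    0   -2    0
   P3  -4    0    4    0    0
   P4   0   -4    0    2    0
   P5   4    0    0    0    0
   P6   0    0   -2    0    0

Candidate y = [1, 2, 3, 1, 2, 1, 0]; check y·C column-wise:
  col α: 1·0 + 2·0 + 3·0 + 1·-4 + 2·0 + 1·4 = 0
  col β: 1·0 + 2·4 + 3·0 + 1·0 + 2·-4 + 1·0 = 0
  col γ: 1·-4 + 2·0 + 3·0 + 1·4 + 2·0 + 1·0 + 0·-2 = 0
  col δ: 1·0 + 2·1 + 3·-2 + 1·0 + 2·2 + 1·0 = 0
  col ε: 1·-4 + 2·2 + 3·0 + 1·0 + 2·0 + 1·0 = 0

y = (P0:1, P1:2, P2:3, P3:1, P4:2, P5:1, P6:0)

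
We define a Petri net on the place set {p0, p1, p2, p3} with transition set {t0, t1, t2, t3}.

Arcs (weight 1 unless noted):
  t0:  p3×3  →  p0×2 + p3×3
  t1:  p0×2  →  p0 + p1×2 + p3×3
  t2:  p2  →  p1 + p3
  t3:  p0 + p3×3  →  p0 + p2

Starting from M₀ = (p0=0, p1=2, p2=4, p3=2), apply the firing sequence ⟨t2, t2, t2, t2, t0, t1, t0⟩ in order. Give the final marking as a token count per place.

(p0=3, p1=8, p2=0, p3=9)

step 1: fire t2:  (p0=0, p1=2, p2=4, p3=2) → (p0=0, p1=3, p2=3, p3=3)
step 2: fire t2:  (p0=0, p1=3, p2=3, p3=3) → (p0=0, p1=4, p2=2, p3=4)
step 3: fire t2:  (p0=0, p1=4, p2=2, p3=4) → (p0=0, p1=5, p2=1, p3=5)
step 4: fire t2:  (p0=0, p1=5, p2=1, p3=5) → (p0=0, p1=6, p2=0, p3=6)
step 5: fire t0:  (p0=0, p1=6, p2=0, p3=6) → (p0=2, p1=6, p2=0, p3=6)
step 6: fire t1:  (p0=2, p1=6, p2=0, p3=6) → (p0=1, p1=8, p2=0, p3=9)
step 7: fire t0:  (p0=1, p1=8, p2=0, p3=9) → (p0=3, p1=8, p2=0, p3=9)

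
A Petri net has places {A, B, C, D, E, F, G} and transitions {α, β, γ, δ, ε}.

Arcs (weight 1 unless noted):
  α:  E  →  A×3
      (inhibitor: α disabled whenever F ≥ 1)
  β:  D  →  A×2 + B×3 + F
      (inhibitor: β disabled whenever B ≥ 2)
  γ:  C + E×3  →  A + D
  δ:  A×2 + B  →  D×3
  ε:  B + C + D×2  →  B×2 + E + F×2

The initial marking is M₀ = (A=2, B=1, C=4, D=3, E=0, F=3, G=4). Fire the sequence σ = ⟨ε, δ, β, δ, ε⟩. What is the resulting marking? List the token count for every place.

(A=0, B=4, C=2, D=4, E=2, F=8, G=4)

step 1: fire ε:  (A=2, B=1, C=4, D=3, E=0, F=3, G=4) → (A=2, B=2, C=3, D=1, E=1, F=5, G=4)
step 2: fire δ:  (A=2, B=2, C=3, D=1, E=1, F=5, G=4) → (A=0, B=1, C=3, D=4, E=1, F=5, G=4)
step 3: fire β:  (A=0, B=1, C=3, D=4, E=1, F=5, G=4) → (A=2, B=4, C=3, D=3, E=1, F=6, G=4)
step 4: fire δ:  (A=2, B=4, C=3, D=3, E=1, F=6, G=4) → (A=0, B=3, C=3, D=6, E=1, F=6, G=4)
step 5: fire ε:  (A=0, B=3, C=3, D=6, E=1, F=6, G=4) → (A=0, B=4, C=2, D=4, E=2, F=8, G=4)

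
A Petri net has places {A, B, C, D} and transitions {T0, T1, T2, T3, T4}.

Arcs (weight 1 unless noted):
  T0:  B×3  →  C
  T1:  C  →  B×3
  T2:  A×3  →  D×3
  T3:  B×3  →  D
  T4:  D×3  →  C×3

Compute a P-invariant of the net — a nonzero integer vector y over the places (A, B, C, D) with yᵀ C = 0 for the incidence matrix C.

y = (A:3, B:1, C:3, D:3)

Incidence matrix C (rows=places, cols=transitions):
       T0   T1   T2   T3   T4
    A   0    0   -3    0    0
    B  -3    3    0   -3    0
    C   1   -1    0    0    3
    D   0    0    3    1   -3

Candidate y = [3, 1, 3, 3]; check y·C column-wise:
  col T0: 3·0 + 1·-3 + 3·1 + 3·0 = 0
  col T1: 3·0 + 1·3 + 3·-1 + 3·0 = 0
  col T2: 3·-3 + 1·0 + 3·0 + 3·3 = 0
  col T3: 3·0 + 1·-3 + 3·0 + 3·1 = 0
  col T4: 3·0 + 1·0 + 3·3 + 3·-3 = 0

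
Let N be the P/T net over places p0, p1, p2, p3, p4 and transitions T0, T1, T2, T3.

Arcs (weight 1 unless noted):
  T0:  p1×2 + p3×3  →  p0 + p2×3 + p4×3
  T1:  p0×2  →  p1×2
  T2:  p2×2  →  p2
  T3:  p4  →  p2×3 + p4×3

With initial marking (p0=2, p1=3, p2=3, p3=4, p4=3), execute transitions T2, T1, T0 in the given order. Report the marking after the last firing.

step 1: fire T2:  (p0=2, p1=3, p2=3, p3=4, p4=3) → (p0=2, p1=3, p2=2, p3=4, p4=3)
step 2: fire T1:  (p0=2, p1=3, p2=2, p3=4, p4=3) → (p0=0, p1=5, p2=2, p3=4, p4=3)
step 3: fire T0:  (p0=0, p1=5, p2=2, p3=4, p4=3) → (p0=1, p1=3, p2=5, p3=1, p4=6)

(p0=1, p1=3, p2=5, p3=1, p4=6)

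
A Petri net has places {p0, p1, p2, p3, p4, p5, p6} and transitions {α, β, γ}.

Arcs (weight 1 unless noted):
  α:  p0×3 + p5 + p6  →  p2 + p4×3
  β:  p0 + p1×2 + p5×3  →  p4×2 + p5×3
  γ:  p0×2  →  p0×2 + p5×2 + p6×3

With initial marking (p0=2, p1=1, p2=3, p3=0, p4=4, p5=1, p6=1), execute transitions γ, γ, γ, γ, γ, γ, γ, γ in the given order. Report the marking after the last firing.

step 1: fire γ:  (p0=2, p1=1, p2=3, p3=0, p4=4, p5=1, p6=1) → (p0=2, p1=1, p2=3, p3=0, p4=4, p5=3, p6=4)
step 2: fire γ:  (p0=2, p1=1, p2=3, p3=0, p4=4, p5=3, p6=4) → (p0=2, p1=1, p2=3, p3=0, p4=4, p5=5, p6=7)
step 3: fire γ:  (p0=2, p1=1, p2=3, p3=0, p4=4, p5=5, p6=7) → (p0=2, p1=1, p2=3, p3=0, p4=4, p5=7, p6=10)
step 4: fire γ:  (p0=2, p1=1, p2=3, p3=0, p4=4, p5=7, p6=10) → (p0=2, p1=1, p2=3, p3=0, p4=4, p5=9, p6=13)
step 5: fire γ:  (p0=2, p1=1, p2=3, p3=0, p4=4, p5=9, p6=13) → (p0=2, p1=1, p2=3, p3=0, p4=4, p5=11, p6=16)
step 6: fire γ:  (p0=2, p1=1, p2=3, p3=0, p4=4, p5=11, p6=16) → (p0=2, p1=1, p2=3, p3=0, p4=4, p5=13, p6=19)
step 7: fire γ:  (p0=2, p1=1, p2=3, p3=0, p4=4, p5=13, p6=19) → (p0=2, p1=1, p2=3, p3=0, p4=4, p5=15, p6=22)
step 8: fire γ:  (p0=2, p1=1, p2=3, p3=0, p4=4, p5=15, p6=22) → (p0=2, p1=1, p2=3, p3=0, p4=4, p5=17, p6=25)

(p0=2, p1=1, p2=3, p3=0, p4=4, p5=17, p6=25)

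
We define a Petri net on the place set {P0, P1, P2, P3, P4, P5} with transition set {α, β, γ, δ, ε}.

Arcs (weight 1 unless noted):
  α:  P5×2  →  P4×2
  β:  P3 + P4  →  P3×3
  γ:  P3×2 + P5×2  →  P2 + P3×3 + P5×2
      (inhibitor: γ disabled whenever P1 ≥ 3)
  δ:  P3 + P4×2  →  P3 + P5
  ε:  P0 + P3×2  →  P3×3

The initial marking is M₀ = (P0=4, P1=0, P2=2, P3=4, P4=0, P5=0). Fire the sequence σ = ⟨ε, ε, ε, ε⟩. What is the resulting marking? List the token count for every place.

(P0=0, P1=0, P2=2, P3=8, P4=0, P5=0)

step 1: fire ε:  (P0=4, P1=0, P2=2, P3=4, P4=0, P5=0) → (P0=3, P1=0, P2=2, P3=5, P4=0, P5=0)
step 2: fire ε:  (P0=3, P1=0, P2=2, P3=5, P4=0, P5=0) → (P0=2, P1=0, P2=2, P3=6, P4=0, P5=0)
step 3: fire ε:  (P0=2, P1=0, P2=2, P3=6, P4=0, P5=0) → (P0=1, P1=0, P2=2, P3=7, P4=0, P5=0)
step 4: fire ε:  (P0=1, P1=0, P2=2, P3=7, P4=0, P5=0) → (P0=0, P1=0, P2=2, P3=8, P4=0, P5=0)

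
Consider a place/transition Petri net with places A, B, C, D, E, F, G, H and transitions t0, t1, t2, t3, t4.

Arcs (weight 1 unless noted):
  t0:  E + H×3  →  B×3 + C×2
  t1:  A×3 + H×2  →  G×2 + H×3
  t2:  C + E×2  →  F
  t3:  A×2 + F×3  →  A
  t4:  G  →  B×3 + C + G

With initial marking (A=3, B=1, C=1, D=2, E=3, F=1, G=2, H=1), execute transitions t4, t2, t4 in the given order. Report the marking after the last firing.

(A=3, B=7, C=2, D=2, E=1, F=2, G=2, H=1)

step 1: fire t4:  (A=3, B=1, C=1, D=2, E=3, F=1, G=2, H=1) → (A=3, B=4, C=2, D=2, E=3, F=1, G=2, H=1)
step 2: fire t2:  (A=3, B=4, C=2, D=2, E=3, F=1, G=2, H=1) → (A=3, B=4, C=1, D=2, E=1, F=2, G=2, H=1)
step 3: fire t4:  (A=3, B=4, C=1, D=2, E=1, F=2, G=2, H=1) → (A=3, B=7, C=2, D=2, E=1, F=2, G=2, H=1)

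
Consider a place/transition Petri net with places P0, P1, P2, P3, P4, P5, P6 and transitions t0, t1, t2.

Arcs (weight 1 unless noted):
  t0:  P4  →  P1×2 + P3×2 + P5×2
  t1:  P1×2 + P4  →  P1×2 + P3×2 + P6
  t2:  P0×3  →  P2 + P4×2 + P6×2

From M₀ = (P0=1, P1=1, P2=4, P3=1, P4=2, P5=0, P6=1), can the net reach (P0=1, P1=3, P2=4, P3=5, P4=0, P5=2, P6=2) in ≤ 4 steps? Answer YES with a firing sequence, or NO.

step 1: fire t0:  (P0=1, P1=1, P2=4, P3=1, P4=2, P5=0, P6=1) → (P0=1, P1=3, P2=4, P3=3, P4=1, P5=2, P6=1)
step 2: fire t1:  (P0=1, P1=3, P2=4, P3=3, P4=1, P5=2, P6=1) → (P0=1, P1=3, P2=4, P3=5, P4=0, P5=2, P6=2)

YES — reachable via ⟨t0, t1⟩ (2 firings)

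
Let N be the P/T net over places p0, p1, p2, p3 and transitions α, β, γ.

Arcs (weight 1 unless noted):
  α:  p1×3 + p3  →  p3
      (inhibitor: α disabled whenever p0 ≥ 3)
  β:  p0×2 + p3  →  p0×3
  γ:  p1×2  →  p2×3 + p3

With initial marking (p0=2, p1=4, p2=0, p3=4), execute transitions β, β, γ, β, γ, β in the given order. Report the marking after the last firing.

(p0=6, p1=0, p2=6, p3=2)

step 1: fire β:  (p0=2, p1=4, p2=0, p3=4) → (p0=3, p1=4, p2=0, p3=3)
step 2: fire β:  (p0=3, p1=4, p2=0, p3=3) → (p0=4, p1=4, p2=0, p3=2)
step 3: fire γ:  (p0=4, p1=4, p2=0, p3=2) → (p0=4, p1=2, p2=3, p3=3)
step 4: fire β:  (p0=4, p1=2, p2=3, p3=3) → (p0=5, p1=2, p2=3, p3=2)
step 5: fire γ:  (p0=5, p1=2, p2=3, p3=2) → (p0=5, p1=0, p2=6, p3=3)
step 6: fire β:  (p0=5, p1=0, p2=6, p3=3) → (p0=6, p1=0, p2=6, p3=2)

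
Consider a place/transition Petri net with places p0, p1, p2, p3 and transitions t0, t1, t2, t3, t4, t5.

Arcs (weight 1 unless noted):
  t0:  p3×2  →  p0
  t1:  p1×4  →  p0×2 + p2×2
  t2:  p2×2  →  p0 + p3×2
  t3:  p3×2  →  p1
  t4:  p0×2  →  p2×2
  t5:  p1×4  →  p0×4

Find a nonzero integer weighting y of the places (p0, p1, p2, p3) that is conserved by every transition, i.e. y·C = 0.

y = (p0:2, p1:2, p2:2, p3:1)

Incidence matrix C (rows=places, cols=transitions):
       t0   t1   t2   t3   t4   t5
   p0   1    2    1    0   -2    4
   p1   0   -4    0    1    0   -4
   p2   0    2   -2    0    2    0
   p3  -2    0    2   -2    0    0

Candidate y = [2, 2, 2, 1]; check y·C column-wise:
  col t0: 2·1 + 2·0 + 2·0 + 1·-2 = 0
  col t1: 2·2 + 2·-4 + 2·2 + 1·0 = 0
  col t2: 2·1 + 2·0 + 2·-2 + 1·2 = 0
  col t3: 2·0 + 2·1 + 2·0 + 1·-2 = 0
  col t4: 2·-2 + 2·0 + 2·2 + 1·0 = 0
  col t5: 2·4 + 2·-4 + 2·0 + 1·0 = 0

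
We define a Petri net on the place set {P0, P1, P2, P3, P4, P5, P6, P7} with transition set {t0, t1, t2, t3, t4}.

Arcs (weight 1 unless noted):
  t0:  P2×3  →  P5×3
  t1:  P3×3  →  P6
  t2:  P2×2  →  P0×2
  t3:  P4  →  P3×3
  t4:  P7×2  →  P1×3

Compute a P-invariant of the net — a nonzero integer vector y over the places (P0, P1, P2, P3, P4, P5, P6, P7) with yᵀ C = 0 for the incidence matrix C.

Incidence matrix C (rows=places, cols=transitions):
       t0   t1   t2   t3   t4
   P0   0    0    2    0    0
   P1   0    0    0    0    3
   P2  -3    0   -2    0    0
   P3   0   -3    0    3    0
   P4   0    0    0   -1    0
   P5   3    0    0    0    0
   P6   0    1    0    0    0
   P7   0    0    0    0   -2

Candidate y = [1, 0, 1, 0, 0, 1, 0, 0]; check y·C column-wise:
  col t0: 1·0 + 1·-3 + 1·3 = 0
  col t1: 1·0 + 1·0 + 0·-3 + 1·0 + 0·1 = 0
  col t2: 1·2 + 1·-2 + 1·0 = 0
  col t3: 1·0 + 1·0 + 0·3 + 0·-1 + 1·0 = 0
  col t4: 1·0 + 0·3 + 1·0 + 1·0 + 0·-2 = 0

y = (P0:1, P1:0, P2:1, P3:0, P4:0, P5:1, P6:0, P7:0)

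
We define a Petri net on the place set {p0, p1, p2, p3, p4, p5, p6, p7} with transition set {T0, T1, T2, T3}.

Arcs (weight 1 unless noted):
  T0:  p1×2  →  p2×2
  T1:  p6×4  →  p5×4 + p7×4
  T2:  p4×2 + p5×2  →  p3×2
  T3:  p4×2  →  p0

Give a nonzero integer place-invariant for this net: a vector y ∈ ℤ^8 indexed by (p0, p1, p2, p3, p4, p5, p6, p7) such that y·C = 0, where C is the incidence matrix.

y = (p0:0, p1:1, p2:1, p3:0, p4:0, p5:0, p6:0, p7:0)

Incidence matrix C (rows=places, cols=transitions):
       T0   T1   T2   T3
   p0   0    0    0    1
   p1  -2    0    0    0
   p2   2    0    0    0
   p3   0    0    2    0
   p4   0    0   -2   -2
   p5   0    4   -2    0
   p6   0   -4    0    0
   p7   0    4    0    0

Candidate y = [0, 1, 1, 0, 0, 0, 0, 0]; check y·C column-wise:
  col T0: 1·-2 + 1·2 = 0
  col T1: 1·0 + 1·0 + 0·4 + 0·-4 + 0·4 = 0
  col T2: 1·0 + 1·0 + 0·2 + 0·-2 + 0·-2 = 0
  col T3: 0·1 + 1·0 + 1·0 + 0·-2 = 0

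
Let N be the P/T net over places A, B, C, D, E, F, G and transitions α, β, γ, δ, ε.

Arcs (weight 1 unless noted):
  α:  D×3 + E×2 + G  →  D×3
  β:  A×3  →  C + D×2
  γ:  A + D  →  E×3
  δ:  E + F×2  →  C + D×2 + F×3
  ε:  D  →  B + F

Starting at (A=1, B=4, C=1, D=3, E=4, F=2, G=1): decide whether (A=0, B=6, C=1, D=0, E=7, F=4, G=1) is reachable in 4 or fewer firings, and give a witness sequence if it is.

step 1: fire γ:  (A=1, B=4, C=1, D=3, E=4, F=2, G=1) → (A=0, B=4, C=1, D=2, E=7, F=2, G=1)
step 2: fire ε:  (A=0, B=4, C=1, D=2, E=7, F=2, G=1) → (A=0, B=5, C=1, D=1, E=7, F=3, G=1)
step 3: fire ε:  (A=0, B=5, C=1, D=1, E=7, F=3, G=1) → (A=0, B=6, C=1, D=0, E=7, F=4, G=1)

YES — reachable via ⟨γ, ε, ε⟩ (3 firings)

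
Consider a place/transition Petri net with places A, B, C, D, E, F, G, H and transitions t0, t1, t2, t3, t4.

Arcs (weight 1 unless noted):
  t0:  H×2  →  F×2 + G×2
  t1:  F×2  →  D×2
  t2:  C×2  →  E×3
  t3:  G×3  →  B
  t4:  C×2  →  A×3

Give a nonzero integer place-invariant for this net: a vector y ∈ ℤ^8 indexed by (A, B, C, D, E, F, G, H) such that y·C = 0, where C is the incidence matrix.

y = (A:2, B:0, C:3, D:0, E:2, F:0, G:0, H:0)

Incidence matrix C (rows=places, cols=transitions):
       t0   t1   t2   t3   t4
    A   0    0    0    0    3
    B   0    0    0    1    0
    C   0    0   -2    0   -2
    D   0    2    0    0    0
    E   0    0    3    0    0
    F   2   -2    0    0    0
    G   2    0    0   -3    0
    H  -2    0    0    0    0

Candidate y = [2, 0, 3, 0, 2, 0, 0, 0]; check y·C column-wise:
  col t0: 2·0 + 3·0 + 2·0 + 0·2 + 0·2 + 0·-2 = 0
  col t1: 2·0 + 3·0 + 0·2 + 2·0 + 0·-2 = 0
  col t2: 2·0 + 3·-2 + 2·3 = 0
  col t3: 2·0 + 0·1 + 3·0 + 2·0 + 0·-3 = 0
  col t4: 2·3 + 3·-2 + 2·0 = 0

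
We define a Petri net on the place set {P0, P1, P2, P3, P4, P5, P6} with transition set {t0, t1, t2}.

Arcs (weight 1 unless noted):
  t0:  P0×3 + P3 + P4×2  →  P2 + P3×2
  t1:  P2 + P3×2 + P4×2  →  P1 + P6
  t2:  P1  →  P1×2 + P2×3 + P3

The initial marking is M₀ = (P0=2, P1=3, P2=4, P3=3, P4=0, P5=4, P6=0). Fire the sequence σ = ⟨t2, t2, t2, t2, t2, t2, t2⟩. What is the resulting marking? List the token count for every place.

step 1: fire t2:  (P0=2, P1=3, P2=4, P3=3, P4=0, P5=4, P6=0) → (P0=2, P1=4, P2=7, P3=4, P4=0, P5=4, P6=0)
step 2: fire t2:  (P0=2, P1=4, P2=7, P3=4, P4=0, P5=4, P6=0) → (P0=2, P1=5, P2=10, P3=5, P4=0, P5=4, P6=0)
step 3: fire t2:  (P0=2, P1=5, P2=10, P3=5, P4=0, P5=4, P6=0) → (P0=2, P1=6, P2=13, P3=6, P4=0, P5=4, P6=0)
step 4: fire t2:  (P0=2, P1=6, P2=13, P3=6, P4=0, P5=4, P6=0) → (P0=2, P1=7, P2=16, P3=7, P4=0, P5=4, P6=0)
step 5: fire t2:  (P0=2, P1=7, P2=16, P3=7, P4=0, P5=4, P6=0) → (P0=2, P1=8, P2=19, P3=8, P4=0, P5=4, P6=0)
step 6: fire t2:  (P0=2, P1=8, P2=19, P3=8, P4=0, P5=4, P6=0) → (P0=2, P1=9, P2=22, P3=9, P4=0, P5=4, P6=0)
step 7: fire t2:  (P0=2, P1=9, P2=22, P3=9, P4=0, P5=4, P6=0) → (P0=2, P1=10, P2=25, P3=10, P4=0, P5=4, P6=0)

(P0=2, P1=10, P2=25, P3=10, P4=0, P5=4, P6=0)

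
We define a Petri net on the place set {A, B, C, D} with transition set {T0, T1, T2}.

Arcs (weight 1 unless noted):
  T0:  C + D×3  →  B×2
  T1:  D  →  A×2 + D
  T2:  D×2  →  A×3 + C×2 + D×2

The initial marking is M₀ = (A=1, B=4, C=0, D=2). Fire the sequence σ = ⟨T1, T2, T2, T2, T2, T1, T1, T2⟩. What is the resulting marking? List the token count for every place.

(A=22, B=4, C=10, D=2)

step 1: fire T1:  (A=1, B=4, C=0, D=2) → (A=3, B=4, C=0, D=2)
step 2: fire T2:  (A=3, B=4, C=0, D=2) → (A=6, B=4, C=2, D=2)
step 3: fire T2:  (A=6, B=4, C=2, D=2) → (A=9, B=4, C=4, D=2)
step 4: fire T2:  (A=9, B=4, C=4, D=2) → (A=12, B=4, C=6, D=2)
step 5: fire T2:  (A=12, B=4, C=6, D=2) → (A=15, B=4, C=8, D=2)
step 6: fire T1:  (A=15, B=4, C=8, D=2) → (A=17, B=4, C=8, D=2)
step 7: fire T1:  (A=17, B=4, C=8, D=2) → (A=19, B=4, C=8, D=2)
step 8: fire T2:  (A=19, B=4, C=8, D=2) → (A=22, B=4, C=10, D=2)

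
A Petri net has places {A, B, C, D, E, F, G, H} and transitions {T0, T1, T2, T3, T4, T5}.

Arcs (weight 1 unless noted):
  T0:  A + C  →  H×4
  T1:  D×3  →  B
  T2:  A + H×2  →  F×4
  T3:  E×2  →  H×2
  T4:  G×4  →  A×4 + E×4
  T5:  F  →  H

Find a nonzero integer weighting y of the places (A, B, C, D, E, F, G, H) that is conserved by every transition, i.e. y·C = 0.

Incidence matrix C (rows=places, cols=transitions):
       T0   T1   T2   T3   T4   T5
    A  -1    0   -1    0    4    0
    B   0    1    0    0    0    0
    C  -1    0    0    0    0    0
    D   0   -3    0    0    0    0
    E   0    0    0   -2    4    0
    F   0    0    4    0    0   -1
    G   0    0    0    0   -4    0
    H   4    0   -2    2    0    1

Candidate y = [0, 3, 0, 1, 0, 0, 0, 0]; check y·C column-wise:
  col T0: 0·-1 + 3·0 + 0·-1 + 1·0 + 0·4 = 0
  col T1: 3·1 + 1·-3 = 0
  col T2: 0·-1 + 3·0 + 1·0 + 0·4 + 0·-2 = 0
  col T3: 3·0 + 1·0 + 0·-2 + 0·2 = 0
  col T4: 0·4 + 3·0 + 1·0 + 0·4 + 0·-4 = 0
  col T5: 3·0 + 1·0 + 0·-1 + 0·1 = 0

y = (A:0, B:3, C:0, D:1, E:0, F:0, G:0, H:0)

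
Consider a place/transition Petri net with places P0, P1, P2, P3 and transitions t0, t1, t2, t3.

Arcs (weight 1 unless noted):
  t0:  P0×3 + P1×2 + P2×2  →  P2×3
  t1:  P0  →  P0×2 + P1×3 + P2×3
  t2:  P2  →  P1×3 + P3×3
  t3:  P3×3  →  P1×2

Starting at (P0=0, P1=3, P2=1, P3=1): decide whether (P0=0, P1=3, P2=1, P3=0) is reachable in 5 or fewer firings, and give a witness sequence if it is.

depth 0: 1 marking
depth 1: 2 markings reached so far
depth 2: 3 markings reached so far
depth 3: 3 markings reached so far
(frontier empty at depth 3; search complete)
target is not among the 3 markings reachable within 5 steps

NO — not reachable within 5 firings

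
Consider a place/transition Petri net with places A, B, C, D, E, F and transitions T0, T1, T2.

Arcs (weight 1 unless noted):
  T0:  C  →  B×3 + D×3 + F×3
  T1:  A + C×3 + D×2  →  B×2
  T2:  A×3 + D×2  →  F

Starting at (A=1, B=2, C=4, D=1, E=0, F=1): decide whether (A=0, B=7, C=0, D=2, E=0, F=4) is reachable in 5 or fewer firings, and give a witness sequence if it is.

step 1: fire T0:  (A=1, B=2, C=4, D=1, E=0, F=1) → (A=1, B=5, C=3, D=4, E=0, F=4)
step 2: fire T1:  (A=1, B=5, C=3, D=4, E=0, F=4) → (A=0, B=7, C=0, D=2, E=0, F=4)

YES — reachable via ⟨T0, T1⟩ (2 firings)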